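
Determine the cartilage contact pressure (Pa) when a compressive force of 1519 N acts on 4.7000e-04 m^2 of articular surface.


P = F / A
P = 1519 / 4.7000e-04
P = 3.2319e+06


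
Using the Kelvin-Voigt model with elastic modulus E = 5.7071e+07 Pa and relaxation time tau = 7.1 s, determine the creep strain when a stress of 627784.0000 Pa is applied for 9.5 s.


epsilon(t) = (sigma/E) * (1 - exp(-t/tau))
sigma/E = 627784.0000 / 5.7071e+07 = 0.0110
exp(-t/tau) = exp(-9.5 / 7.1) = 0.2624
epsilon = 0.0110 * (1 - 0.2624)
epsilon = 0.0081


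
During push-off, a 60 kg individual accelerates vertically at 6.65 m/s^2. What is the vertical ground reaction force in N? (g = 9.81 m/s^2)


GRF = m * (g + a)
GRF = 60 * (9.81 + 6.65)
GRF = 60 * 16.4600
GRF = 987.6000


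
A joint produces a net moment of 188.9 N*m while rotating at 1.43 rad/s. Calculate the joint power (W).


P = M * omega
P = 188.9 * 1.43
P = 270.1270


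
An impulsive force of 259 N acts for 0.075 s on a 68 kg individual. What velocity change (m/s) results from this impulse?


J = F * dt = 259 * 0.075 = 19.4250 N*s
delta_v = J / m
delta_v = 19.4250 / 68
delta_v = 0.2857


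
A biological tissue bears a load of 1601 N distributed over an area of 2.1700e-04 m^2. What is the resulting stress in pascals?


stress = F / A
stress = 1601 / 2.1700e-04
stress = 7.3779e+06


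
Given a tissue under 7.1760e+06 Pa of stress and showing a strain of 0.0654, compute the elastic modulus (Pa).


E = stress / strain
E = 7.1760e+06 / 0.0654
E = 1.0972e+08


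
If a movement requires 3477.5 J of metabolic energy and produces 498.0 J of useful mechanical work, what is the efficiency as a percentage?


eta = (W_mech / E_meta) * 100
eta = (498.0 / 3477.5) * 100
ratio = 0.1432
eta = 14.3206


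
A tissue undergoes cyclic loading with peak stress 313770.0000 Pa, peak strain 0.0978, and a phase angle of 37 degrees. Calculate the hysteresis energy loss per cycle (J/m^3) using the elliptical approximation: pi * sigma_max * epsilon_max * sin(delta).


E_loss = pi * sigma_max * epsilon_max * sin(delta)
delta = 37 deg = 0.6458 rad
sin(delta) = 0.6018
E_loss = pi * 313770.0000 * 0.0978 * 0.6018
E_loss = 58018.0556


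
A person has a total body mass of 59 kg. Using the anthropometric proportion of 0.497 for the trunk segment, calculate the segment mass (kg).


m_segment = body_mass * fraction
m_segment = 59 * 0.497
m_segment = 29.3230


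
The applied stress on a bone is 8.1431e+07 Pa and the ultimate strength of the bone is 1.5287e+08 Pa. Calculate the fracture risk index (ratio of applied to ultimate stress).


FRI = applied / ultimate
FRI = 8.1431e+07 / 1.5287e+08
FRI = 0.5327


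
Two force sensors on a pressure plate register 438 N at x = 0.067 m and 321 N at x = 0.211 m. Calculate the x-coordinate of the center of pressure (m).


COP_x = (F1*x1 + F2*x2) / (F1 + F2)
COP_x = (438*0.067 + 321*0.211) / (438 + 321)
Numerator = 97.0770
Denominator = 759
COP_x = 0.1279


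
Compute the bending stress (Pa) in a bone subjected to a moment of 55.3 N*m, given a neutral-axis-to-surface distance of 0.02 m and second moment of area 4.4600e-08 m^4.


sigma = M * c / I
sigma = 55.3 * 0.02 / 4.4600e-08
M * c = 1.1060
sigma = 2.4798e+07


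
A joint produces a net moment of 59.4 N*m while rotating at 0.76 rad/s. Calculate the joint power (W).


P = M * omega
P = 59.4 * 0.76
P = 45.1440


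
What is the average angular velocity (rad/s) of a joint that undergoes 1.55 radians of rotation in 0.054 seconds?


omega = delta_theta / delta_t
omega = 1.55 / 0.054
omega = 28.7037


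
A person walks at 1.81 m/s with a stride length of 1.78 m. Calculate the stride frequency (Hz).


f = v / stride_length
f = 1.81 / 1.78
f = 1.0169


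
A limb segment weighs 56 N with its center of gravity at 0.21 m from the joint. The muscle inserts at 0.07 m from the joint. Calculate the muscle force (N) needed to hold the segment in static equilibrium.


F_muscle = W * d_load / d_muscle
F_muscle = 56 * 0.21 / 0.07
Numerator = 11.7600
F_muscle = 168.0000


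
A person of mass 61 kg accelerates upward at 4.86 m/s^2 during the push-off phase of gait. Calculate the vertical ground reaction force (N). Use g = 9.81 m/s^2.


GRF = m * (g + a)
GRF = 61 * (9.81 + 4.86)
GRF = 61 * 14.6700
GRF = 894.8700


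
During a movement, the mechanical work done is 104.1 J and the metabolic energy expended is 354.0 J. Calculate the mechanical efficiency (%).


eta = (W_mech / E_meta) * 100
eta = (104.1 / 354.0) * 100
ratio = 0.2941
eta = 29.4068


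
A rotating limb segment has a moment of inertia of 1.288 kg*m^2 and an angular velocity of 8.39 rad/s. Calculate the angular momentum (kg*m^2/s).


L = I * omega
L = 1.288 * 8.39
L = 10.8063


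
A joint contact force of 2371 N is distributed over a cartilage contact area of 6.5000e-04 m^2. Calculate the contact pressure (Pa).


P = F / A
P = 2371 / 6.5000e-04
P = 3.6477e+06


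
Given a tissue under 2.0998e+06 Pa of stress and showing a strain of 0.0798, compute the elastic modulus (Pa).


E = stress / strain
E = 2.0998e+06 / 0.0798
E = 2.6313e+07


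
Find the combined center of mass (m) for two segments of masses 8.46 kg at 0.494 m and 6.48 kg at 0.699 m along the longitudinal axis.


COM = (m1*x1 + m2*x2) / (m1 + m2)
COM = (8.46*0.494 + 6.48*0.699) / (8.46 + 6.48)
Numerator = 8.7088
Denominator = 14.9400
COM = 0.5829


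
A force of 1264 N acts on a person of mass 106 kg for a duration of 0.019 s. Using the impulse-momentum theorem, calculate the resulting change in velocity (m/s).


J = F * dt = 1264 * 0.019 = 24.0160 N*s
delta_v = J / m
delta_v = 24.0160 / 106
delta_v = 0.2266


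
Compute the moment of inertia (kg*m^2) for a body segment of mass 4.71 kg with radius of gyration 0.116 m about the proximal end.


I = m * k^2
I = 4.71 * 0.116^2
k^2 = 0.0135
I = 0.0634


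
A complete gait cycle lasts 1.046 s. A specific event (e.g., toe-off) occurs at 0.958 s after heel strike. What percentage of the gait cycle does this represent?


pct = (event_time / cycle_time) * 100
pct = (0.958 / 1.046) * 100
ratio = 0.9159
pct = 91.5870


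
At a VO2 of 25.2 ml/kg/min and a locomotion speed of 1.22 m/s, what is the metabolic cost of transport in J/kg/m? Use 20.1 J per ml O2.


Power per kg = VO2 * 20.1 / 60
Power per kg = 25.2 * 20.1 / 60 = 8.4420 W/kg
Cost = power_per_kg / speed
Cost = 8.4420 / 1.22
Cost = 6.9197


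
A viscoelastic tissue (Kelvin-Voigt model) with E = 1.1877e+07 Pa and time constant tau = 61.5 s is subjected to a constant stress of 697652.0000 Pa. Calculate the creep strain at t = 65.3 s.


epsilon(t) = (sigma/E) * (1 - exp(-t/tau))
sigma/E = 697652.0000 / 1.1877e+07 = 0.0587
exp(-t/tau) = exp(-65.3 / 61.5) = 0.3458
epsilon = 0.0587 * (1 - 0.3458)
epsilon = 0.0384


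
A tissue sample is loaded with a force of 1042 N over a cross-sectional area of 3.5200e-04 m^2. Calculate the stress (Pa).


stress = F / A
stress = 1042 / 3.5200e-04
stress = 2.9602e+06


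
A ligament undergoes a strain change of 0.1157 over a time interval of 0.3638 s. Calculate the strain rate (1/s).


strain_rate = delta_strain / delta_t
strain_rate = 0.1157 / 0.3638
strain_rate = 0.3180


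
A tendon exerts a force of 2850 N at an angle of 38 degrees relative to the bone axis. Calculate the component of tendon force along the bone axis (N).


F_eff = F_tendon * cos(theta)
theta = 38 deg = 0.6632 rad
cos(theta) = 0.7880
F_eff = 2850 * 0.7880
F_eff = 2245.8306


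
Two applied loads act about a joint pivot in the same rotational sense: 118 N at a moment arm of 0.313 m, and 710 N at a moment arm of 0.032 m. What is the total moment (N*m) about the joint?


M = F1 * d1 + F2 * d2
M = 118 * 0.313 + 710 * 0.032
M = 36.9340 + 22.7200
M = 59.6540


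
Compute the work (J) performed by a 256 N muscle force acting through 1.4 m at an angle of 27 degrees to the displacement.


W = F * d * cos(theta)
theta = 27 deg = 0.4712 rad
cos(theta) = 0.8910
W = 256 * 1.4 * 0.8910
W = 319.3367


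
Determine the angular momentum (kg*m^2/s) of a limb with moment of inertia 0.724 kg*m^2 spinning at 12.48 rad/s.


L = I * omega
L = 0.724 * 12.48
L = 9.0355


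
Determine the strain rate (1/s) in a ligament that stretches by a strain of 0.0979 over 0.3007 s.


strain_rate = delta_strain / delta_t
strain_rate = 0.0979 / 0.3007
strain_rate = 0.3256


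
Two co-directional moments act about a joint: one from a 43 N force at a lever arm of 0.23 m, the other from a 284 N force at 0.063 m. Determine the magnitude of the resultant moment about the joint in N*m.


M = F1 * d1 + F2 * d2
M = 43 * 0.23 + 284 * 0.063
M = 9.8900 + 17.8920
M = 27.7820


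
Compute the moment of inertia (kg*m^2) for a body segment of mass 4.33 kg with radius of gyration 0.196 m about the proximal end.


I = m * k^2
I = 4.33 * 0.196^2
k^2 = 0.0384
I = 0.1663


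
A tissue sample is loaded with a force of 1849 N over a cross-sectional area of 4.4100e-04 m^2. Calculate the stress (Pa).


stress = F / A
stress = 1849 / 4.4100e-04
stress = 4.1927e+06


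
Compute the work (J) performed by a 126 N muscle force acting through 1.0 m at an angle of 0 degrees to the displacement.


W = F * d * cos(theta)
theta = 0 deg = 0.0000 rad
cos(theta) = 1.0000
W = 126 * 1.0 * 1.0000
W = 126.0000


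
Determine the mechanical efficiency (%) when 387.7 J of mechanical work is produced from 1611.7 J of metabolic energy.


eta = (W_mech / E_meta) * 100
eta = (387.7 / 1611.7) * 100
ratio = 0.2406
eta = 24.0553


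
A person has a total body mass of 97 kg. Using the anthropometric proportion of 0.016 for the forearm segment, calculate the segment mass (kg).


m_segment = body_mass * fraction
m_segment = 97 * 0.016
m_segment = 1.5520


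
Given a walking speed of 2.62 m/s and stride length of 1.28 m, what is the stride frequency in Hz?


f = v / stride_length
f = 2.62 / 1.28
f = 2.0469


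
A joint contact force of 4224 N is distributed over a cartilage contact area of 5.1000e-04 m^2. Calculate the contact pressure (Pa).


P = F / A
P = 4224 / 5.1000e-04
P = 8.2824e+06


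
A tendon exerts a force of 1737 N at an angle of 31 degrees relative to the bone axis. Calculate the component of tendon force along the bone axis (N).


F_eff = F_tendon * cos(theta)
theta = 31 deg = 0.5411 rad
cos(theta) = 0.8572
F_eff = 1737 * 0.8572
F_eff = 1488.8996


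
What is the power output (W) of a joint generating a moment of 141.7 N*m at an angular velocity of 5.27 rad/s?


P = M * omega
P = 141.7 * 5.27
P = 746.7590


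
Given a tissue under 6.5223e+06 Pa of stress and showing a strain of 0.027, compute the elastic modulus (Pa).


E = stress / strain
E = 6.5223e+06 / 0.027
E = 2.4157e+08


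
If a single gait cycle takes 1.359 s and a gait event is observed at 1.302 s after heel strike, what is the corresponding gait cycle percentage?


pct = (event_time / cycle_time) * 100
pct = (1.302 / 1.359) * 100
ratio = 0.9581
pct = 95.8057


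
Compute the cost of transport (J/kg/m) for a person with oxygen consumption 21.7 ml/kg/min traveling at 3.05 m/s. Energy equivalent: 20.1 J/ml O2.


Power per kg = VO2 * 20.1 / 60
Power per kg = 21.7 * 20.1 / 60 = 7.2695 W/kg
Cost = power_per_kg / speed
Cost = 7.2695 / 3.05
Cost = 2.3834


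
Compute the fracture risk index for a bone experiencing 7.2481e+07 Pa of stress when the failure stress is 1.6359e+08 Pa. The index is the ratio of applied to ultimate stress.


FRI = applied / ultimate
FRI = 7.2481e+07 / 1.6359e+08
FRI = 0.4431


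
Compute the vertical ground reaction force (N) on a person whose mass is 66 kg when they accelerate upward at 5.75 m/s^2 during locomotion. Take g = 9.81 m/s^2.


GRF = m * (g + a)
GRF = 66 * (9.81 + 5.75)
GRF = 66 * 15.5600
GRF = 1026.9600


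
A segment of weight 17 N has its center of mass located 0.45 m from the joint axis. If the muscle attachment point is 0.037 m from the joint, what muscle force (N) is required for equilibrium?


F_muscle = W * d_load / d_muscle
F_muscle = 17 * 0.45 / 0.037
Numerator = 7.6500
F_muscle = 206.7568


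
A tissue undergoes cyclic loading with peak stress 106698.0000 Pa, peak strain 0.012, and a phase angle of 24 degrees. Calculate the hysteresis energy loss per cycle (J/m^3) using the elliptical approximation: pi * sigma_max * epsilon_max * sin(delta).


E_loss = pi * sigma_max * epsilon_max * sin(delta)
delta = 24 deg = 0.4189 rad
sin(delta) = 0.4067
E_loss = pi * 106698.0000 * 0.012 * 0.4067
E_loss = 1636.0655


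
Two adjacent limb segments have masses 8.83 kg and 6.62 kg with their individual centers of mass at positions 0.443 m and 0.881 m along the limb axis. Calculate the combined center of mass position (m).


COM = (m1*x1 + m2*x2) / (m1 + m2)
COM = (8.83*0.443 + 6.62*0.881) / (8.83 + 6.62)
Numerator = 9.7439
Denominator = 15.4500
COM = 0.6307


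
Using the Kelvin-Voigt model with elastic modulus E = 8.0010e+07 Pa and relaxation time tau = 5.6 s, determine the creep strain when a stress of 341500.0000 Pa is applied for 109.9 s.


epsilon(t) = (sigma/E) * (1 - exp(-t/tau))
sigma/E = 341500.0000 / 8.0010e+07 = 0.0043
exp(-t/tau) = exp(-109.9 / 5.6) = 2.9990e-09
epsilon = 0.0043 * (1 - 2.9990e-09)
epsilon = 0.0043


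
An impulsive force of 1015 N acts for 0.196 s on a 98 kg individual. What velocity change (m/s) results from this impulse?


J = F * dt = 1015 * 0.196 = 198.9400 N*s
delta_v = J / m
delta_v = 198.9400 / 98
delta_v = 2.0300


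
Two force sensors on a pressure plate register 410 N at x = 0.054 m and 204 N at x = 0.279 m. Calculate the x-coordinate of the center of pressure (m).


COP_x = (F1*x1 + F2*x2) / (F1 + F2)
COP_x = (410*0.054 + 204*0.279) / (410 + 204)
Numerator = 79.0560
Denominator = 614
COP_x = 0.1288


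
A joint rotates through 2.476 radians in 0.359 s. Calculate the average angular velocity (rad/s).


omega = delta_theta / delta_t
omega = 2.476 / 0.359
omega = 6.8969


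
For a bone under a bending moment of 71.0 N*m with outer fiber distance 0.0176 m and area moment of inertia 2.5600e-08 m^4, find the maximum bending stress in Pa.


sigma = M * c / I
sigma = 71.0 * 0.0176 / 2.5600e-08
M * c = 1.2496
sigma = 4.8812e+07


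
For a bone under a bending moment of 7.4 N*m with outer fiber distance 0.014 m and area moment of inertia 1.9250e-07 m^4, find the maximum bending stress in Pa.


sigma = M * c / I
sigma = 7.4 * 0.014 / 1.9250e-07
M * c = 0.1036
sigma = 538181.8182


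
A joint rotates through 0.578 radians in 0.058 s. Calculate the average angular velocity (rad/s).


omega = delta_theta / delta_t
omega = 0.578 / 0.058
omega = 9.9655


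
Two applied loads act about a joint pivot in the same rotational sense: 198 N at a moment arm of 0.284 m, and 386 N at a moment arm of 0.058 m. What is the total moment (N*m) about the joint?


M = F1 * d1 + F2 * d2
M = 198 * 0.284 + 386 * 0.058
M = 56.2320 + 22.3880
M = 78.6200


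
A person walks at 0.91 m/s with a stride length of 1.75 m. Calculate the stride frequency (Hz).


f = v / stride_length
f = 0.91 / 1.75
f = 0.5200


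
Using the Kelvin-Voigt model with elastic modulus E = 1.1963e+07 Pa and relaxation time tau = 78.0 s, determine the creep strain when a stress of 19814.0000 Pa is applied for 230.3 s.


epsilon(t) = (sigma/E) * (1 - exp(-t/tau))
sigma/E = 19814.0000 / 1.1963e+07 = 0.0017
exp(-t/tau) = exp(-230.3 / 78.0) = 0.0522
epsilon = 0.0017 * (1 - 0.0522)
epsilon = 0.0016


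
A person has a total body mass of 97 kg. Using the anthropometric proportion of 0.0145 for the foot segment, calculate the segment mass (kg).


m_segment = body_mass * fraction
m_segment = 97 * 0.0145
m_segment = 1.4065


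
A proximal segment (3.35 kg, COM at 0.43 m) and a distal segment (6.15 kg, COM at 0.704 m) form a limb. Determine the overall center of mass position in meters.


COM = (m1*x1 + m2*x2) / (m1 + m2)
COM = (3.35*0.43 + 6.15*0.704) / (3.35 + 6.15)
Numerator = 5.7701
Denominator = 9.5000
COM = 0.6074


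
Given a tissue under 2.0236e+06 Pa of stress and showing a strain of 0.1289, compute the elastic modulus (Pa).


E = stress / strain
E = 2.0236e+06 / 0.1289
E = 1.5699e+07


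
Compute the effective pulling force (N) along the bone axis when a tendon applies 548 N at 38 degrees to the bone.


F_eff = F_tendon * cos(theta)
theta = 38 deg = 0.6632 rad
cos(theta) = 0.7880
F_eff = 548 * 0.7880
F_eff = 431.8299


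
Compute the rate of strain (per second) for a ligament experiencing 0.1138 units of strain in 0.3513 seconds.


strain_rate = delta_strain / delta_t
strain_rate = 0.1138 / 0.3513
strain_rate = 0.3239


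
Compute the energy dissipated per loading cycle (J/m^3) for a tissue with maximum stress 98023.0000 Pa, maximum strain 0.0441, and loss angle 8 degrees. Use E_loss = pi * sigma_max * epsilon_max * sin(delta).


E_loss = pi * sigma_max * epsilon_max * sin(delta)
delta = 8 deg = 0.1396 rad
sin(delta) = 0.1392
E_loss = pi * 98023.0000 * 0.0441 * 0.1392
E_loss = 1890.0433


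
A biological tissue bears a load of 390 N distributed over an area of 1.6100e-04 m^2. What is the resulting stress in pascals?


stress = F / A
stress = 390 / 1.6100e-04
stress = 2.4224e+06


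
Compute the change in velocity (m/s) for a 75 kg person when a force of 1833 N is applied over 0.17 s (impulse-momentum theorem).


J = F * dt = 1833 * 0.17 = 311.6100 N*s
delta_v = J / m
delta_v = 311.6100 / 75
delta_v = 4.1548


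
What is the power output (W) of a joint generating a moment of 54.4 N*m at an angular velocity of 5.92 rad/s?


P = M * omega
P = 54.4 * 5.92
P = 322.0480


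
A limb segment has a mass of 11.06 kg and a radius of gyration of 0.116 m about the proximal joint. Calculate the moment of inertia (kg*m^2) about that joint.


I = m * k^2
I = 11.06 * 0.116^2
k^2 = 0.0135
I = 0.1488


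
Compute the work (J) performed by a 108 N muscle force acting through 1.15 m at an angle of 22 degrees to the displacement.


W = F * d * cos(theta)
theta = 22 deg = 0.3840 rad
cos(theta) = 0.9272
W = 108 * 1.15 * 0.9272
W = 115.1562


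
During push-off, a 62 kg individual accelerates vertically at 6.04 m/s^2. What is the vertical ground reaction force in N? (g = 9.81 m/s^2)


GRF = m * (g + a)
GRF = 62 * (9.81 + 6.04)
GRF = 62 * 15.8500
GRF = 982.7000


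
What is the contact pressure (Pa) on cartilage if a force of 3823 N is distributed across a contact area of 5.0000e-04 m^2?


P = F / A
P = 3823 / 5.0000e-04
P = 7.6460e+06


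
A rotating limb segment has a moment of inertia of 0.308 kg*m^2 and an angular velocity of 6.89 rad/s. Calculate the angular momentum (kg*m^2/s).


L = I * omega
L = 0.308 * 6.89
L = 2.1221


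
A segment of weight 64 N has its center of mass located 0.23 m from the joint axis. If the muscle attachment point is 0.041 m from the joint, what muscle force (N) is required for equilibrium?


F_muscle = W * d_load / d_muscle
F_muscle = 64 * 0.23 / 0.041
Numerator = 14.7200
F_muscle = 359.0244


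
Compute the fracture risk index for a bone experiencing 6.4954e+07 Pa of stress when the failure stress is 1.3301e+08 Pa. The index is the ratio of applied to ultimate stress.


FRI = applied / ultimate
FRI = 6.4954e+07 / 1.3301e+08
FRI = 0.4883


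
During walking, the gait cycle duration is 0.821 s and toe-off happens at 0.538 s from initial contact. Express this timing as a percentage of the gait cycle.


pct = (event_time / cycle_time) * 100
pct = (0.538 / 0.821) * 100
ratio = 0.6553
pct = 65.5298


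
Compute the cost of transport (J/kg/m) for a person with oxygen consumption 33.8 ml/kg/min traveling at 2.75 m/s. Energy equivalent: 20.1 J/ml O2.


Power per kg = VO2 * 20.1 / 60
Power per kg = 33.8 * 20.1 / 60 = 11.3230 W/kg
Cost = power_per_kg / speed
Cost = 11.3230 / 2.75
Cost = 4.1175


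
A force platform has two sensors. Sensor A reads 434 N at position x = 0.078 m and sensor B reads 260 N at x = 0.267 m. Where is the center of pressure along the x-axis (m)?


COP_x = (F1*x1 + F2*x2) / (F1 + F2)
COP_x = (434*0.078 + 260*0.267) / (434 + 260)
Numerator = 103.2720
Denominator = 694
COP_x = 0.1488


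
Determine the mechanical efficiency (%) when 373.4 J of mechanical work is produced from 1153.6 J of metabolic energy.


eta = (W_mech / E_meta) * 100
eta = (373.4 / 1153.6) * 100
ratio = 0.3237
eta = 32.3682


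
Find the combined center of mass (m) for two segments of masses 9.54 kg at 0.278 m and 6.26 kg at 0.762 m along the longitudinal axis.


COM = (m1*x1 + m2*x2) / (m1 + m2)
COM = (9.54*0.278 + 6.26*0.762) / (9.54 + 6.26)
Numerator = 7.4222
Denominator = 15.8000
COM = 0.4698


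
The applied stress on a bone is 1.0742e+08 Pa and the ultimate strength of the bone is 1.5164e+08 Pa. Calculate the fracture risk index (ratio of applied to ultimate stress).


FRI = applied / ultimate
FRI = 1.0742e+08 / 1.5164e+08
FRI = 0.7084


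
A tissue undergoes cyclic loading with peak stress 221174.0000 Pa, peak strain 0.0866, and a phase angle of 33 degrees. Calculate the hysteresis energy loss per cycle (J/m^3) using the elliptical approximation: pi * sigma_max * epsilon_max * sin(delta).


E_loss = pi * sigma_max * epsilon_max * sin(delta)
delta = 33 deg = 0.5760 rad
sin(delta) = 0.5446
E_loss = pi * 221174.0000 * 0.0866 * 0.5446
E_loss = 32772.5777


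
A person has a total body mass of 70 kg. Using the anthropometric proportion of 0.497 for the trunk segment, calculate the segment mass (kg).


m_segment = body_mass * fraction
m_segment = 70 * 0.497
m_segment = 34.7900


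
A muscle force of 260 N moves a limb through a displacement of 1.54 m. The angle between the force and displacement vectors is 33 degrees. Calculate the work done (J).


W = F * d * cos(theta)
theta = 33 deg = 0.5760 rad
cos(theta) = 0.8387
W = 260 * 1.54 * 0.8387
W = 335.8037


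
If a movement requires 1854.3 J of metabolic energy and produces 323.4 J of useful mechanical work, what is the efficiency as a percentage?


eta = (W_mech / E_meta) * 100
eta = (323.4 / 1854.3) * 100
ratio = 0.1744
eta = 17.4405


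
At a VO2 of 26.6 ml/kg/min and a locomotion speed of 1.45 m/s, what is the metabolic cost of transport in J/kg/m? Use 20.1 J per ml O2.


Power per kg = VO2 * 20.1 / 60
Power per kg = 26.6 * 20.1 / 60 = 8.9110 W/kg
Cost = power_per_kg / speed
Cost = 8.9110 / 1.45
Cost = 6.1455


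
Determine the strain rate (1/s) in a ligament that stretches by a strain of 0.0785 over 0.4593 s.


strain_rate = delta_strain / delta_t
strain_rate = 0.0785 / 0.4593
strain_rate = 0.1709


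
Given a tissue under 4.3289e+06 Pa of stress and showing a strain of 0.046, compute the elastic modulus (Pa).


E = stress / strain
E = 4.3289e+06 / 0.046
E = 9.4107e+07


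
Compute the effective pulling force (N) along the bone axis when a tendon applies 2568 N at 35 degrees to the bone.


F_eff = F_tendon * cos(theta)
theta = 35 deg = 0.6109 rad
cos(theta) = 0.8192
F_eff = 2568 * 0.8192
F_eff = 2103.5824


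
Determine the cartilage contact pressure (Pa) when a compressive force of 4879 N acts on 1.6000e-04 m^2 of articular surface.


P = F / A
P = 4879 / 1.6000e-04
P = 3.0494e+07


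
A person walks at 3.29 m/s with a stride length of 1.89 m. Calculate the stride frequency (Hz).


f = v / stride_length
f = 3.29 / 1.89
f = 1.7407


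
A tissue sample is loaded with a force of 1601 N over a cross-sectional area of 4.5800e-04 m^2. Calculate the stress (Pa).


stress = F / A
stress = 1601 / 4.5800e-04
stress = 3.4956e+06


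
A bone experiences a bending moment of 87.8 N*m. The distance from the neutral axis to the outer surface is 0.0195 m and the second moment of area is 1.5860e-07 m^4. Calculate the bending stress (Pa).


sigma = M * c / I
sigma = 87.8 * 0.0195 / 1.5860e-07
M * c = 1.7121
sigma = 1.0795e+07


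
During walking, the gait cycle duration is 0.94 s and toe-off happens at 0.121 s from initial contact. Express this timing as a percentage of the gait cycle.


pct = (event_time / cycle_time) * 100
pct = (0.121 / 0.94) * 100
ratio = 0.1287
pct = 12.8723


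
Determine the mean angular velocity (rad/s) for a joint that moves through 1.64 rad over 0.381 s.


omega = delta_theta / delta_t
omega = 1.64 / 0.381
omega = 4.3045


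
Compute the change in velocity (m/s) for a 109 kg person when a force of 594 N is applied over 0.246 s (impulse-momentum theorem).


J = F * dt = 594 * 0.246 = 146.1240 N*s
delta_v = J / m
delta_v = 146.1240 / 109
delta_v = 1.3406


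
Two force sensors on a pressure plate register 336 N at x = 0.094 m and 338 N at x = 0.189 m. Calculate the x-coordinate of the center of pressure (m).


COP_x = (F1*x1 + F2*x2) / (F1 + F2)
COP_x = (336*0.094 + 338*0.189) / (336 + 338)
Numerator = 95.4660
Denominator = 674
COP_x = 0.1416


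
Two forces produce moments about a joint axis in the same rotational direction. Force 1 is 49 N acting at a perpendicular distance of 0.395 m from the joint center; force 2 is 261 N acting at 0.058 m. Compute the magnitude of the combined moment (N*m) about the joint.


M = F1 * d1 + F2 * d2
M = 49 * 0.395 + 261 * 0.058
M = 19.3550 + 15.1380
M = 34.4930


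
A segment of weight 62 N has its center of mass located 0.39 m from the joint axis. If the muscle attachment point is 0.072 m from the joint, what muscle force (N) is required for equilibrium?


F_muscle = W * d_load / d_muscle
F_muscle = 62 * 0.39 / 0.072
Numerator = 24.1800
F_muscle = 335.8333


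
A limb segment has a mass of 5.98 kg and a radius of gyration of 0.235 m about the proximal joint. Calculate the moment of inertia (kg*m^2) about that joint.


I = m * k^2
I = 5.98 * 0.235^2
k^2 = 0.0552
I = 0.3302


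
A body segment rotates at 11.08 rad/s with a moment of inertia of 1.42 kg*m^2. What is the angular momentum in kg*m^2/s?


L = I * omega
L = 1.42 * 11.08
L = 15.7336


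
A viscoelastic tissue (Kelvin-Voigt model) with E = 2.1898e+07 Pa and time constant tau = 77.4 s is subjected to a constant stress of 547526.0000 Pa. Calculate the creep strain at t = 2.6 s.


epsilon(t) = (sigma/E) * (1 - exp(-t/tau))
sigma/E = 547526.0000 / 2.1898e+07 = 0.0250
exp(-t/tau) = exp(-2.6 / 77.4) = 0.9670
epsilon = 0.0250 * (1 - 0.9670)
epsilon = 8.2596e-04


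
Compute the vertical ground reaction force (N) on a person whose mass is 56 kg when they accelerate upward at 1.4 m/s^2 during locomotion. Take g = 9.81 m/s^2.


GRF = m * (g + a)
GRF = 56 * (9.81 + 1.4)
GRF = 56 * 11.2100
GRF = 627.7600


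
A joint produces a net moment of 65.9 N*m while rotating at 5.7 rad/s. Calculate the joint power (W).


P = M * omega
P = 65.9 * 5.7
P = 375.6300


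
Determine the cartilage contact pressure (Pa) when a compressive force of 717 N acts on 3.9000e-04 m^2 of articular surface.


P = F / A
P = 717 / 3.9000e-04
P = 1.8385e+06


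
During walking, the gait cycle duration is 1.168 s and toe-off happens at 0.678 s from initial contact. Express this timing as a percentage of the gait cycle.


pct = (event_time / cycle_time) * 100
pct = (0.678 / 1.168) * 100
ratio = 0.5805
pct = 58.0479


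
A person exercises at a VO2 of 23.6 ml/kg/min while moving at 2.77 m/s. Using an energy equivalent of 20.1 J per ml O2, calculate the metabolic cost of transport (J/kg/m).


Power per kg = VO2 * 20.1 / 60
Power per kg = 23.6 * 20.1 / 60 = 7.9060 W/kg
Cost = power_per_kg / speed
Cost = 7.9060 / 2.77
Cost = 2.8542


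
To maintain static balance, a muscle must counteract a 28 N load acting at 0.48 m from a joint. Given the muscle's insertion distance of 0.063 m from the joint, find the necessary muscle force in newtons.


F_muscle = W * d_load / d_muscle
F_muscle = 28 * 0.48 / 0.063
Numerator = 13.4400
F_muscle = 213.3333


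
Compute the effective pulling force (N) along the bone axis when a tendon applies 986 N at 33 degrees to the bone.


F_eff = F_tendon * cos(theta)
theta = 33 deg = 0.5760 rad
cos(theta) = 0.8387
F_eff = 986 * 0.8387
F_eff = 826.9292


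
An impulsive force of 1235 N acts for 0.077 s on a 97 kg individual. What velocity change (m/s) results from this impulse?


J = F * dt = 1235 * 0.077 = 95.0950 N*s
delta_v = J / m
delta_v = 95.0950 / 97
delta_v = 0.9804


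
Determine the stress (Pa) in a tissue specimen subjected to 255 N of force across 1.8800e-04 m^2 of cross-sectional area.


stress = F / A
stress = 255 / 1.8800e-04
stress = 1.3564e+06


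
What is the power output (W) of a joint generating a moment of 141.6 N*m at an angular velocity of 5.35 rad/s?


P = M * omega
P = 141.6 * 5.35
P = 757.5600


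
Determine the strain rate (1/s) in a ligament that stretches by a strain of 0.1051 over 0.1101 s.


strain_rate = delta_strain / delta_t
strain_rate = 0.1051 / 0.1101
strain_rate = 0.9546


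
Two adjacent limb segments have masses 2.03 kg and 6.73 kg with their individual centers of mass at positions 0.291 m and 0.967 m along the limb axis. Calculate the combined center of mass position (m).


COM = (m1*x1 + m2*x2) / (m1 + m2)
COM = (2.03*0.291 + 6.73*0.967) / (2.03 + 6.73)
Numerator = 7.0986
Denominator = 8.7600
COM = 0.8103


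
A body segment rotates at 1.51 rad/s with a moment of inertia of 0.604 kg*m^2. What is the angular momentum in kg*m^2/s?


L = I * omega
L = 0.604 * 1.51
L = 0.9120


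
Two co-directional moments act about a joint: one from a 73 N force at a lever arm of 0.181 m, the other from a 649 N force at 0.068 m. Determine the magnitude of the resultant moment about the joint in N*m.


M = F1 * d1 + F2 * d2
M = 73 * 0.181 + 649 * 0.068
M = 13.2130 + 44.1320
M = 57.3450


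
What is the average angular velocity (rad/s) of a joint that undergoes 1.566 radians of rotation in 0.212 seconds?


omega = delta_theta / delta_t
omega = 1.566 / 0.212
omega = 7.3868


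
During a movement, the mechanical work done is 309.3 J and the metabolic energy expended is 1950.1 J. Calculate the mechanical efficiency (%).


eta = (W_mech / E_meta) * 100
eta = (309.3 / 1950.1) * 100
ratio = 0.1586
eta = 15.8607


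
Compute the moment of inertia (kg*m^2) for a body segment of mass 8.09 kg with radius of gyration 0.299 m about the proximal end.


I = m * k^2
I = 8.09 * 0.299^2
k^2 = 0.0894
I = 0.7233


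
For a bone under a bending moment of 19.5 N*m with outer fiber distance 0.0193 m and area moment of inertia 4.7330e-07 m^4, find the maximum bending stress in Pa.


sigma = M * c / I
sigma = 19.5 * 0.0193 / 4.7330e-07
M * c = 0.3764
sigma = 795161.6311


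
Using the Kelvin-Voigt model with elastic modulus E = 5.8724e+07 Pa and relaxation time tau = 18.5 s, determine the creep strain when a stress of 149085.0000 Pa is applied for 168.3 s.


epsilon(t) = (sigma/E) * (1 - exp(-t/tau))
sigma/E = 149085.0000 / 5.8724e+07 = 0.0025
exp(-t/tau) = exp(-168.3 / 18.5) = 1.1197e-04
epsilon = 0.0025 * (1 - 1.1197e-04)
epsilon = 0.0025


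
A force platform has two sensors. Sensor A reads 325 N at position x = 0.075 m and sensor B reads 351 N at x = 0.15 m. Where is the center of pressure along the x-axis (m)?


COP_x = (F1*x1 + F2*x2) / (F1 + F2)
COP_x = (325*0.075 + 351*0.15) / (325 + 351)
Numerator = 77.0250
Denominator = 676
COP_x = 0.1139


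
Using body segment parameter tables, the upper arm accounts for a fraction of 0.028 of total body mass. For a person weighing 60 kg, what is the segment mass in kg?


m_segment = body_mass * fraction
m_segment = 60 * 0.028
m_segment = 1.6800


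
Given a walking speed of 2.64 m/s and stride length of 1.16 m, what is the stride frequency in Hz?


f = v / stride_length
f = 2.64 / 1.16
f = 2.2759


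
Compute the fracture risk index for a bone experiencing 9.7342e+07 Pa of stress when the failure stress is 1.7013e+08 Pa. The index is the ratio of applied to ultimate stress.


FRI = applied / ultimate
FRI = 9.7342e+07 / 1.7013e+08
FRI = 0.5722


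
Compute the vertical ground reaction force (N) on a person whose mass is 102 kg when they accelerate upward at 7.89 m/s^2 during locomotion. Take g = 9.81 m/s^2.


GRF = m * (g + a)
GRF = 102 * (9.81 + 7.89)
GRF = 102 * 17.7000
GRF = 1805.4000


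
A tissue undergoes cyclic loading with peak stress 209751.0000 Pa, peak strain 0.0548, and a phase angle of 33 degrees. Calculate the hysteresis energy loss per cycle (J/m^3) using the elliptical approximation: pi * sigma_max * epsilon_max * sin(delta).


E_loss = pi * sigma_max * epsilon_max * sin(delta)
delta = 33 deg = 0.5760 rad
sin(delta) = 0.5446
E_loss = pi * 209751.0000 * 0.0548 * 0.5446
E_loss = 19667.2318


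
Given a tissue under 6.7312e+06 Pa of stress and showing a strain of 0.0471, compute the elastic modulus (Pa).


E = stress / strain
E = 6.7312e+06 / 0.0471
E = 1.4291e+08


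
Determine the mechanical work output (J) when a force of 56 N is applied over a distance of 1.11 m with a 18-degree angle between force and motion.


W = F * d * cos(theta)
theta = 18 deg = 0.3142 rad
cos(theta) = 0.9511
W = 56 * 1.11 * 0.9511
W = 59.1177


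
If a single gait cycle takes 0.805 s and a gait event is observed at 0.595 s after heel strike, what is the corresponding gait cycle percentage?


pct = (event_time / cycle_time) * 100
pct = (0.595 / 0.805) * 100
ratio = 0.7391
pct = 73.9130


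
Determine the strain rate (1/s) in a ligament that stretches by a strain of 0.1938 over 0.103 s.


strain_rate = delta_strain / delta_t
strain_rate = 0.1938 / 0.103
strain_rate = 1.8816


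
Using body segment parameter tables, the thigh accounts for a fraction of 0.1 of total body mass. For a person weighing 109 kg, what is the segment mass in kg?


m_segment = body_mass * fraction
m_segment = 109 * 0.1
m_segment = 10.9000


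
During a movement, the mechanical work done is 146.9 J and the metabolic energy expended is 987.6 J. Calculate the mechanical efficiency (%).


eta = (W_mech / E_meta) * 100
eta = (146.9 / 987.6) * 100
ratio = 0.1487
eta = 14.8744


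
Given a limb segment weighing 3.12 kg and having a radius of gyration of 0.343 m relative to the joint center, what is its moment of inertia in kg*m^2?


I = m * k^2
I = 3.12 * 0.343^2
k^2 = 0.1176
I = 0.3671


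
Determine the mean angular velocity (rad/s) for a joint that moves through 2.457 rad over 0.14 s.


omega = delta_theta / delta_t
omega = 2.457 / 0.14
omega = 17.5500


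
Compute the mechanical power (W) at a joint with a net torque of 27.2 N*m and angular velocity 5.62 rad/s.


P = M * omega
P = 27.2 * 5.62
P = 152.8640


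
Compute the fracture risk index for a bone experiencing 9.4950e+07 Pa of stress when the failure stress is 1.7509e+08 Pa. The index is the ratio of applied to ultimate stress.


FRI = applied / ultimate
FRI = 9.4950e+07 / 1.7509e+08
FRI = 0.5423


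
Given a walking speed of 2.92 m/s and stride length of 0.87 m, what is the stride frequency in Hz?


f = v / stride_length
f = 2.92 / 0.87
f = 3.3563


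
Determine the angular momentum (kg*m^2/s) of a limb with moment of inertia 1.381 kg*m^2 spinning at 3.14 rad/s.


L = I * omega
L = 1.381 * 3.14
L = 4.3363


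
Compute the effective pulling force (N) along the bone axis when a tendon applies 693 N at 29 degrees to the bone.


F_eff = F_tendon * cos(theta)
theta = 29 deg = 0.5061 rad
cos(theta) = 0.8746
F_eff = 693 * 0.8746
F_eff = 606.1115


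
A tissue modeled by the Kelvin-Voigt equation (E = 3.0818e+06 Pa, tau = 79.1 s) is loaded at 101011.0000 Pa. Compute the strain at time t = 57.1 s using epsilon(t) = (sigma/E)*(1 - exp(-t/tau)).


epsilon(t) = (sigma/E) * (1 - exp(-t/tau))
sigma/E = 101011.0000 / 3.0818e+06 = 0.0328
exp(-t/tau) = exp(-57.1 / 79.1) = 0.4858
epsilon = 0.0328 * (1 - 0.4858)
epsilon = 0.0169


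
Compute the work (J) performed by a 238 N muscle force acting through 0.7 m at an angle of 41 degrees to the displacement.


W = F * d * cos(theta)
theta = 41 deg = 0.7156 rad
cos(theta) = 0.7547
W = 238 * 0.7 * 0.7547
W = 125.7346


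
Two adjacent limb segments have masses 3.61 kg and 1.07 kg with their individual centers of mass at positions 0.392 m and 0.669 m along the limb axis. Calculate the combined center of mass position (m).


COM = (m1*x1 + m2*x2) / (m1 + m2)
COM = (3.61*0.392 + 1.07*0.669) / (3.61 + 1.07)
Numerator = 2.1309
Denominator = 4.6800
COM = 0.4553


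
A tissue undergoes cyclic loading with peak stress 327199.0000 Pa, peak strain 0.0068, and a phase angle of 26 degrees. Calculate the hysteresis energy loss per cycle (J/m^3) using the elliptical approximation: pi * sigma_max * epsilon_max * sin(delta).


E_loss = pi * sigma_max * epsilon_max * sin(delta)
delta = 26 deg = 0.4538 rad
sin(delta) = 0.4384
E_loss = pi * 327199.0000 * 0.0068 * 0.4384
E_loss = 3064.1690


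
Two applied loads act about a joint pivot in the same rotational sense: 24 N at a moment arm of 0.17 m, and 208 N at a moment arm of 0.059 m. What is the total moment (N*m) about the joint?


M = F1 * d1 + F2 * d2
M = 24 * 0.17 + 208 * 0.059
M = 4.0800 + 12.2720
M = 16.3520


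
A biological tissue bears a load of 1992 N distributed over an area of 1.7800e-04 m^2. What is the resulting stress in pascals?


stress = F / A
stress = 1992 / 1.7800e-04
stress = 1.1191e+07


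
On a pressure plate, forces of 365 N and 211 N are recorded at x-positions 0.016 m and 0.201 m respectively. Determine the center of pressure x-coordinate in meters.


COP_x = (F1*x1 + F2*x2) / (F1 + F2)
COP_x = (365*0.016 + 211*0.201) / (365 + 211)
Numerator = 48.2510
Denominator = 576
COP_x = 0.0838


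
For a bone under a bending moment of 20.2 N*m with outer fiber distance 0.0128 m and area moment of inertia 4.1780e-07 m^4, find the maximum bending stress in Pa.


sigma = M * c / I
sigma = 20.2 * 0.0128 / 4.1780e-07
M * c = 0.2586
sigma = 618860.6989


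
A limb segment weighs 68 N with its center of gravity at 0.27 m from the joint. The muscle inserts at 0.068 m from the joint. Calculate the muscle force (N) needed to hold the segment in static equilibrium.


F_muscle = W * d_load / d_muscle
F_muscle = 68 * 0.27 / 0.068
Numerator = 18.3600
F_muscle = 270.0000


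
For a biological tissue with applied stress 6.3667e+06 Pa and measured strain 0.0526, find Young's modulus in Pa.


E = stress / strain
E = 6.3667e+06 / 0.0526
E = 1.2104e+08


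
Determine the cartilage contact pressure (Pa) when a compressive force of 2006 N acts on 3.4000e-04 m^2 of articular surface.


P = F / A
P = 2006 / 3.4000e-04
P = 5.9000e+06


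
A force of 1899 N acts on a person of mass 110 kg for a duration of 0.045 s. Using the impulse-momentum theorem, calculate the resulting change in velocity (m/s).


J = F * dt = 1899 * 0.045 = 85.4550 N*s
delta_v = J / m
delta_v = 85.4550 / 110
delta_v = 0.7769


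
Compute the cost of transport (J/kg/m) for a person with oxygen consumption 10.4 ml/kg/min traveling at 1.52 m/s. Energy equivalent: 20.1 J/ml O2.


Power per kg = VO2 * 20.1 / 60
Power per kg = 10.4 * 20.1 / 60 = 3.4840 W/kg
Cost = power_per_kg / speed
Cost = 3.4840 / 1.52
Cost = 2.2921


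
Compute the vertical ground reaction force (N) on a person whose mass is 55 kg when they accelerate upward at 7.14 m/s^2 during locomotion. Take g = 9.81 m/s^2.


GRF = m * (g + a)
GRF = 55 * (9.81 + 7.14)
GRF = 55 * 16.9500
GRF = 932.2500


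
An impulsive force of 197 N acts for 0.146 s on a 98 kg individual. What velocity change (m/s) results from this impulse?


J = F * dt = 197 * 0.146 = 28.7620 N*s
delta_v = J / m
delta_v = 28.7620 / 98
delta_v = 0.2935


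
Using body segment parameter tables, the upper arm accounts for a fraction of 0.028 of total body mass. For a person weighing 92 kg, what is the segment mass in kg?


m_segment = body_mass * fraction
m_segment = 92 * 0.028
m_segment = 2.5760
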